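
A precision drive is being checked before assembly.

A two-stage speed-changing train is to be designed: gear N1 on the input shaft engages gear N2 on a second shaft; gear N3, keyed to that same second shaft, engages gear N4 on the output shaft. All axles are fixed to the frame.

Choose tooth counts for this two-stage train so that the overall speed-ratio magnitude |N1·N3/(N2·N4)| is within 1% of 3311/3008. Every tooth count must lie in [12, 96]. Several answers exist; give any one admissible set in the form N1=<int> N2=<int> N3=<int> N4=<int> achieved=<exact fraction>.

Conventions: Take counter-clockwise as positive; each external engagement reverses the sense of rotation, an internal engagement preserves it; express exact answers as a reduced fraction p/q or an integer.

topology: fixed-axis compound train — 2 stages, target 3311/3008
target = 3311/3008 in lowest terms: an exact hit needs N1·N3 = k·3311 and N2·N4 = k·3008 for one integer k, every count in [12, 96]; additionally prefer no 1:1 stage (N1 ≠ N2, N3 ≠ N4)
k = 1: N1·N3 = 3311 = 43·77, N2·N4 = 3008 = 32·94
achieved = 43·77/(32·94) = 3311/3008; |achieved − target| = 0 ≤ 3311/300800 ✓

N1=43 N2=32 N3=77 N4=94 achieved=3311/3008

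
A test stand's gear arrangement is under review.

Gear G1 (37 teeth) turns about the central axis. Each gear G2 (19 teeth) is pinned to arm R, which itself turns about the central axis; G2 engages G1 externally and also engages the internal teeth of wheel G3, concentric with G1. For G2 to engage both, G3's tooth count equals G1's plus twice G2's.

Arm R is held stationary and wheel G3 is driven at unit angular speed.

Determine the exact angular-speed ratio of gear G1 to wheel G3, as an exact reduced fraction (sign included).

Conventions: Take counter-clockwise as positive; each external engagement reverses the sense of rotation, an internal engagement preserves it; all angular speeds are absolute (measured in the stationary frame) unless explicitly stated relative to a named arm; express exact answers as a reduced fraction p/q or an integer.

recognized (axles ride arm R): planetary set, 37/19/75 teeth
ring teeth: 37 + 2·19 = 75
37(ω_sun−ω_arm) = −75(ω_ring−ω_arm),  ω_arm = 0, ω_ring = 1
ω_sun = 0 − (75/37)(1−0) = -75/37
ω_out/ω_in = -75/37

-75/37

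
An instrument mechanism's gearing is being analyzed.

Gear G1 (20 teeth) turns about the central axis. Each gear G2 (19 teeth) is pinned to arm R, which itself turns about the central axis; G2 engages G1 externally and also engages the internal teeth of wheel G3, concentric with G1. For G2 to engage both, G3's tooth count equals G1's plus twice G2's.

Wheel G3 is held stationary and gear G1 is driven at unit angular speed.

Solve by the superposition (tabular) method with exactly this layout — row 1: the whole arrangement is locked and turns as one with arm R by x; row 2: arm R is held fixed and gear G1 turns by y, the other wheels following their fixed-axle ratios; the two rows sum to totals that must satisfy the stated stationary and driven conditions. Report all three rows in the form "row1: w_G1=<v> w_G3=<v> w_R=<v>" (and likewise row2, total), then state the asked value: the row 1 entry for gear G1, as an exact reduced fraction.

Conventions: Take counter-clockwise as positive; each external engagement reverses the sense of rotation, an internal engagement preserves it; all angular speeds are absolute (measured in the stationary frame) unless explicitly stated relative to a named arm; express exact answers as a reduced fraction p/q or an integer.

row1: w_G1=10/39 w_G3=10/39 w_R=10/39
row2: w_G1=29/39 w_G3=-10/39 w_R=0
total: w_G1=1 w_G3=0 w_R=10/39
asked value: 10/39

recognized (axles ride arm R): planetary set, 20/19/58 teeth
row 1 (train locked, turned with arm): all members turn x
superposition row 2 [arm held]: sun y, ring −(20/58)·y, arm 0
boundary: total ω_ring = x − (20/58)·y = 0 and total ω_sun = x + y = 1  ⇒  y = 29/39, x = 10/39
row 2 ring = −(20/58)·29/39 = -10/39
totals (row 1 + row 2): sun 10/39 + 29/39 = 1, ring 10/39 + (-10/39) = 0, arm 10/39 + 0 = 10/39
asked cell (row1, sun) = 10/39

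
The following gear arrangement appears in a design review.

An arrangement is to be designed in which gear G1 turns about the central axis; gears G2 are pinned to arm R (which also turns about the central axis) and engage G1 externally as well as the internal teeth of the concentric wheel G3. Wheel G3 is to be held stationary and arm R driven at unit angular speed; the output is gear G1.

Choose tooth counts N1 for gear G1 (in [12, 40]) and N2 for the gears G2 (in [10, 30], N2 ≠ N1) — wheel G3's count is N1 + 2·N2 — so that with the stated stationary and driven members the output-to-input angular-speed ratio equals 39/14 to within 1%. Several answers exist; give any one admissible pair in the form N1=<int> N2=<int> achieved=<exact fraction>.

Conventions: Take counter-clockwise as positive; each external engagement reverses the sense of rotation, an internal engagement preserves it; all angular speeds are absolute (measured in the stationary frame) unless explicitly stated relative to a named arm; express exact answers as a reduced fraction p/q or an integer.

N1=28 N2=11 achieved=39/14

design class (target 39/14): planetary set
Willis with ω_ring = 0: ω_sun/ω_arm = (N1+N3)/N1; set equal to 39/14  ⇒  N3/N1 = 39/14 − 1 = 25/14
N3 = N1 + 2·N2  ⇒  N2/N1 = (N3/N1 − 1)/2 = (25/14 − 1)/2 = 11/28
smallest multiple with N1 ≥ 12 and N2 ≥ 10: k = 1  ⇒  N1 = 1·28 = 28, N2 = 1·11 = 11 (N1 ≤ 40, N2 ≤ 30, N2 ≠ N1 ✓), N3 = 28 + 2·11 = 50
check: (N1+N3)/N1 with N1 = 28, N3 = 50 gives 39/14; |achieved − target| = 0 ≤ 39/1400 ✓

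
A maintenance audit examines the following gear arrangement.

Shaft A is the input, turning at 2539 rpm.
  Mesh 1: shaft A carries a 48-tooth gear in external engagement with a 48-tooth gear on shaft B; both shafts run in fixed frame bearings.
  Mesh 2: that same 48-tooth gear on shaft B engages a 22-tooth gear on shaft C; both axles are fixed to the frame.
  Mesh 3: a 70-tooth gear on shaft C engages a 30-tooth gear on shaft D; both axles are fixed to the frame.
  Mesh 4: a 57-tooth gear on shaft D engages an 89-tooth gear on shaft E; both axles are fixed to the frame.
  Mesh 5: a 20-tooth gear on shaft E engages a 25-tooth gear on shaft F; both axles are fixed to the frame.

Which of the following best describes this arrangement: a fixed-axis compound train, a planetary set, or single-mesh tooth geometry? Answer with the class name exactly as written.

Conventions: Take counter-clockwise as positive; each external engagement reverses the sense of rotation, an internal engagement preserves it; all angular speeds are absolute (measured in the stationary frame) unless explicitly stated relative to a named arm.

fixed-axis compound train

recognized (6 fixed axles, 5 meshes): fixed-axis compound train
classification: fixed-axis compound train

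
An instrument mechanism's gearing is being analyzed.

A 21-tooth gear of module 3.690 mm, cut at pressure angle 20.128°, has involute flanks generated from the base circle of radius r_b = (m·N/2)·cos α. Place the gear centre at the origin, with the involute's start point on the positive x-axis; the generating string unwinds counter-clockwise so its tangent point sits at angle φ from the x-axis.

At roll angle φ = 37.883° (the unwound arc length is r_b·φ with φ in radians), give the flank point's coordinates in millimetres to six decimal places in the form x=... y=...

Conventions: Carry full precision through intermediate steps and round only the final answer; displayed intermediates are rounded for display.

x=43.482235 y=3.354171

single-mesh involute tooth geometry (21T wheel at module 3.690)
pitch radius r_p = m·N/2 = 3.690·21/2 = 38.745000
base radius r_b = r_p·cos α = 38.745000·cos 20.128° = 36.378695
roll angle φ = 37.883° = 0.66118308 rad
x = r_b·(cos φ + φ·sin φ) = 43.482235
y = r_b·(sin φ − φ·cos φ) = 3.354171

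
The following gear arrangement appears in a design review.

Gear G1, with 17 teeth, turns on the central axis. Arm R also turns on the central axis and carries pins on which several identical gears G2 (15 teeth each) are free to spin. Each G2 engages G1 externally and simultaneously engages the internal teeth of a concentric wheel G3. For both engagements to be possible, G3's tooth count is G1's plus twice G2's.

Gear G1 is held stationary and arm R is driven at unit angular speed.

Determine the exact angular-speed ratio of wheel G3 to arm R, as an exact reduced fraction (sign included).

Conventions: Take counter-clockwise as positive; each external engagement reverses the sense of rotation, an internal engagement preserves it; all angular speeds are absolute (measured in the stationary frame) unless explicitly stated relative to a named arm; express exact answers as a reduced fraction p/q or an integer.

64/47

recognized (axles ride arm R): planetary set, 17/15/47 teeth
ring teeth: 17 + 2·15 = 47
17(ω_sun−ω_arm) = −47(ω_ring−ω_arm),  ω_sun = 0, ω_arm = 1
ω_ring = 1 − (17/47)(0−1) = 64/47
ω_out/ω_in = 64/47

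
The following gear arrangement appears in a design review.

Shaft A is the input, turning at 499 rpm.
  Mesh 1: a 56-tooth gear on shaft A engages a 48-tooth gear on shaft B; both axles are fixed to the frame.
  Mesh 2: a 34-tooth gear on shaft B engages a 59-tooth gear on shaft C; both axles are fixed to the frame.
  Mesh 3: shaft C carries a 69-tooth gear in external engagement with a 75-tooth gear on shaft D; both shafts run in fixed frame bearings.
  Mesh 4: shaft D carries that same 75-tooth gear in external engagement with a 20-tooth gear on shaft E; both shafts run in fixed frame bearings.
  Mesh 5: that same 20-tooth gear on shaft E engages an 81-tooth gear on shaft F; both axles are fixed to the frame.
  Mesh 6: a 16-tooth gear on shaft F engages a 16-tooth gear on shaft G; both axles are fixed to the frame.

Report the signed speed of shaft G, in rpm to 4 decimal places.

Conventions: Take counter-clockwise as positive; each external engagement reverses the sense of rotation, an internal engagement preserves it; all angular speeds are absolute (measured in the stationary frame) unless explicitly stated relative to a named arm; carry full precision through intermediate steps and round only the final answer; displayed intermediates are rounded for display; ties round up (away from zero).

+285.7843 rpm

topology: fixed-axis compound train — 6 meshes, A→G
mesh 1 [56T→48T]: ω = 499.0000×56/48 = 582.1667 rpm, sense flips to −
mesh 2 [34T→59T]: ω = 582.1667×34/59 = 335.4859 rpm, sense flips to +
mesh 3 [69T→75T]: ω = 335.4859×69/75 = 308.6470 rpm, sense flips to −
mesh 4 [75T→20T]: ω = 308.6470×75/20 = 1157.4263 rpm, sense flips to +
mesh 5 [20T→81T]: ω = 1157.4263×20/81 = 285.7843 rpm, sense flips to −
mesh 6 [16T→16T]: ω = 285.7843×16/16 = 285.7843 rpm, sense flips to +
signed output speed = +285.7843 rpm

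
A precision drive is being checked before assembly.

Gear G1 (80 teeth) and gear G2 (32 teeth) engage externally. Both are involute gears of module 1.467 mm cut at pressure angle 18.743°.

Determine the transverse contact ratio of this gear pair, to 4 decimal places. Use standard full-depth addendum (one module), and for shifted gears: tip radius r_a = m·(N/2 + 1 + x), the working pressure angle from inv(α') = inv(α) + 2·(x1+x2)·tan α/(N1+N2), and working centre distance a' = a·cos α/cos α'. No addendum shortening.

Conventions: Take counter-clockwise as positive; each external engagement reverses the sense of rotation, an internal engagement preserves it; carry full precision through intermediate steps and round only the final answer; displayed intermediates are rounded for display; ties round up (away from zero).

1.8171

single-mesh involute tooth geometry (80T engaging 32T at module 1.467)
base radii: r_b1 = 55.568164, r_b2 = 22.227266
tip radii: r_a1 = 60.147000, r_a2 = 24.939000
no profile shift: α' = α, a' = a
action lengths: √(r_a1²−r_b1²) = 23.018270, √(r_a2²−r_b2²) = 11.309394
base pitch p_b = π·m·cos α = 4.364313
CR = (23.018270 + 11.309394 − 82.152000·sin 18.74300°)/4.364313 = 1.817072
contact ratio ≈ 1.8171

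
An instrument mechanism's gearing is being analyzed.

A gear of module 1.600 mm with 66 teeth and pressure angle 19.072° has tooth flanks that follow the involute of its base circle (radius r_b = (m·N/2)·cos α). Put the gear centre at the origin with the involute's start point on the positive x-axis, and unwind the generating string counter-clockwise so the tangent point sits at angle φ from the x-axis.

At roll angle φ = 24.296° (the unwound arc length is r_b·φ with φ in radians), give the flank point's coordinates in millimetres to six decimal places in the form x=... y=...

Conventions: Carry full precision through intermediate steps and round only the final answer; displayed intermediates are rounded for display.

x=54.188584 y=1.245666

class = single-mesh tooth geometry [base-circle involute, m = 1.600, 66T]
pitch radius r_p = m·N/2 = 1.600·66/2 = 52.800000
base radius r_b = r_p·cos α = 52.800000·cos 19.072° = 49.901740
roll angle φ = 24.296° = 0.42404520 rad
x = r_b·(cos φ + φ·sin φ) = 54.188584
y = r_b·(sin φ − φ·cos φ) = 1.245666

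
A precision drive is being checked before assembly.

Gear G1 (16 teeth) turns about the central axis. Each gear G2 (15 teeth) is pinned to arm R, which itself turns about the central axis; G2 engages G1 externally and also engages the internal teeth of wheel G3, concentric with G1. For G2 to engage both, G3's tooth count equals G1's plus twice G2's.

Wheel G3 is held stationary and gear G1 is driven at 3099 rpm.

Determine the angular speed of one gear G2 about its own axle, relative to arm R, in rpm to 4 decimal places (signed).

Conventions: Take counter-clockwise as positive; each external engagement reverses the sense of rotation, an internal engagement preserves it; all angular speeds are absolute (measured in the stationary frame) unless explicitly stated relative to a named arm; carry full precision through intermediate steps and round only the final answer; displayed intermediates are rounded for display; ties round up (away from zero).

-2452.5419 rpm

planetary set (16T centre, 15T on arm, 46T internal) — Willis relation
normalise by the input: solve with ω_sun = 1, then scale by 3099 rpm
ring teeth: 16 + 2·15 = 46
16(ω_sun−ω_arm) = −46(ω_ring−ω_arm),  ω_ring = 0, ω_sun = 1
16(1−ω_arm) = −46(0−ω_arm)  ⇒  62·ω_arm = 16  ⇒  ω_arm = 8/31
sun–planet mesh: 16·(1−8/31) = −15·(ω_p−ω_arm)  ⇒  ω_p−ω_arm = -368/465
scale: ω_p−ω_arm = -368/465 × 3099 rpm = -2452.5419 rpm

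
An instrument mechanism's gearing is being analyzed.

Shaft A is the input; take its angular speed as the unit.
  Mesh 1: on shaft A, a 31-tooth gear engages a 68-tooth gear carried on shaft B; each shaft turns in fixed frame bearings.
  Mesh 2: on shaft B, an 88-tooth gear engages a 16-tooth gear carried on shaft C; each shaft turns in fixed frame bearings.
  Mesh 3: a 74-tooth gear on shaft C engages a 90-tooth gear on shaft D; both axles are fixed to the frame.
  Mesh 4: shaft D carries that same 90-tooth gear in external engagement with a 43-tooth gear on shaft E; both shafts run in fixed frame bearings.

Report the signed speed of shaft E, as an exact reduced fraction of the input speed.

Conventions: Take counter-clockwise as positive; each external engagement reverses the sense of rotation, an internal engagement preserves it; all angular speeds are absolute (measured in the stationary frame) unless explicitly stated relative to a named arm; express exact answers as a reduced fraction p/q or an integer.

12617/2924

4-mesh fixed-axis compound train (all bearings frame-fixed)
mesh 1 [31T→68T]: |ω|/ω_in = 1×31/68 = 31/68, sense flips to −
mesh 2 [88T→16T]: |ω|/ω_in = (31/68)×88/16 = 341/136, sense flips to +
mesh 3 [74T→90T]: |ω|/ω_in = (341/136)×74/90 = 12617/6120, sense flips to −
mesh 4 [90T→43T]: |ω|/ω_in = (12617/6120)×90/43 = 12617/2924, sense flips to +
signed output speed (× input speed) = 12617/2924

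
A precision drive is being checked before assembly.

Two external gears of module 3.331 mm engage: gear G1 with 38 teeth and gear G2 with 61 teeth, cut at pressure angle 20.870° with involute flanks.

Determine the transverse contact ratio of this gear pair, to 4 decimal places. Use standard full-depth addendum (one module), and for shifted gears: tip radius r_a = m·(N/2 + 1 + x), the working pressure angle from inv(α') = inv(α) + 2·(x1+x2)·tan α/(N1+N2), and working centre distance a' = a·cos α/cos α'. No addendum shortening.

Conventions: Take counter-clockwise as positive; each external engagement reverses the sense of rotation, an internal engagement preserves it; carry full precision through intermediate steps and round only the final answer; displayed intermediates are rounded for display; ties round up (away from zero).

1.7012

topology: single-mesh involute geometry — m = 3.331, 38T/61T pair
base radii: r_b1 = 59.136680, r_b2 = 94.929934
tip radii: r_a1 = 66.620000, r_a2 = 104.926500
no profile shift: α' = α, a' = a
action lengths: √(r_a1²−r_b1²) = 30.676985, √(r_a2²−r_b2²) = 44.697628
base pitch p_b = π·m·cos α = 9.778072
CR = (30.676985 + 44.697628 − 164.884500·sin 20.87000°)/9.778072 = 1.701226
contact ratio ≈ 1.7012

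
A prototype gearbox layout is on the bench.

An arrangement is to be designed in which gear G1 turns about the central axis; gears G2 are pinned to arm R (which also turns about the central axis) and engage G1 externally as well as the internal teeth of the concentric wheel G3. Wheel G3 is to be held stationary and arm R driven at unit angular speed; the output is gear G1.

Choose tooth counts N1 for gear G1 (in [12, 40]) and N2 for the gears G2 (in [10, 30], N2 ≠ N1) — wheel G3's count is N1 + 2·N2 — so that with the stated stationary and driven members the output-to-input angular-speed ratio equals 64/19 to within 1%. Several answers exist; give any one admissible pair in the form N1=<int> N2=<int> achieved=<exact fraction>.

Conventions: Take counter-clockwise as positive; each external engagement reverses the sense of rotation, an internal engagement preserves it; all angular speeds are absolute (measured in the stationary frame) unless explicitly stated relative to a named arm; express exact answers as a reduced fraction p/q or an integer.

design class (target 64/19): planetary set
Willis with ω_ring = 0: ω_sun/ω_arm = (N1+N3)/N1; set equal to 64/19  ⇒  N3/N1 = 64/19 − 1 = 45/19
N3 = N1 + 2·N2  ⇒  N2/N1 = (N3/N1 − 1)/2 = (45/19 − 1)/2 = 13/19
smallest multiple with N1 ≥ 12 and N2 ≥ 10: k = 1  ⇒  N1 = 1·19 = 19, N2 = 1·13 = 13 (N1 ≤ 40, N2 ≤ 30, N2 ≠ N1 ✓), N3 = 19 + 2·13 = 45
check: (N1+N3)/N1 with N1 = 19, N3 = 45 gives 64/19; |achieved − target| = 0 ≤ 16/475 ✓

N1=19 N2=13 achieved=64/19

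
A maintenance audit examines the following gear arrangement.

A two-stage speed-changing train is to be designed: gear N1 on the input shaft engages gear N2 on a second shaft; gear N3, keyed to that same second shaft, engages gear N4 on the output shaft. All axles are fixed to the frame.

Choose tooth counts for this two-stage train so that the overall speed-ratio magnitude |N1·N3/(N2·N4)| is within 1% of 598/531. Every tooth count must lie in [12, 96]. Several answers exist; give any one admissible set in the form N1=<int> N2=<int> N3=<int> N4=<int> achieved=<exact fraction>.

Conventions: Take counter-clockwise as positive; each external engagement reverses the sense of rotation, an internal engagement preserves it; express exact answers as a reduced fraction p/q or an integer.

class = fixed-axis compound train [2-stage, 598/531 wanted]
target = 598/531 in lowest terms: an exact hit needs N1·N3 = k·598 and N2·N4 = k·531 for one integer k, every count in [12, 96]; additionally prefer no 1:1 stage (N1 ≠ N2, N3 ≠ N4)
k = 1: no 1:1-free in-range split of k·598 and k·531 into factor pairs; take k = 2
k = 2: N1·N3 = 1196 = 13·92, N2·N4 = 1062 = 18·59
achieved = 13·92/(18·59) = 598/531; |achieved − target| = 0 ≤ 299/26550 ✓

N1=13 N2=18 N3=92 N4=59 achieved=598/531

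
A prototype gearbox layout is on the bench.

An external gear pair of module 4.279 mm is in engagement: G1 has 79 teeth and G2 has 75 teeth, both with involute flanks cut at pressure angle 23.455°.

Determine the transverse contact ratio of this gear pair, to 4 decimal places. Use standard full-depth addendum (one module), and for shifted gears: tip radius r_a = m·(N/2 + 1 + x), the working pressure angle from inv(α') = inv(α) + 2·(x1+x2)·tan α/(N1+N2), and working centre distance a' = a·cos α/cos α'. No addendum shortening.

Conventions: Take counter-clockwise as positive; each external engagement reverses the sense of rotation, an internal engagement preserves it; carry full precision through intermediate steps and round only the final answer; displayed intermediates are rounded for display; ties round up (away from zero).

topology: single-mesh involute geometry — m = 4.279, 79T/75T pair
base radii: r_b1 = 155.054838, r_b2 = 147.203960
tip radii: r_a1 = 173.299500, r_a2 = 164.741500
no profile shift: α' = α, a' = a
action lengths: √(r_a1²−r_b1²) = 77.399703, √(r_a2²−r_b2²) = 73.964559
base pitch p_b = π·m·cos α = 12.332130
CR = (77.399703 + 73.964559 − 329.483000·sin 23.45500°)/12.332130 = 1.639666
contact ratio ≈ 1.6397

1.6397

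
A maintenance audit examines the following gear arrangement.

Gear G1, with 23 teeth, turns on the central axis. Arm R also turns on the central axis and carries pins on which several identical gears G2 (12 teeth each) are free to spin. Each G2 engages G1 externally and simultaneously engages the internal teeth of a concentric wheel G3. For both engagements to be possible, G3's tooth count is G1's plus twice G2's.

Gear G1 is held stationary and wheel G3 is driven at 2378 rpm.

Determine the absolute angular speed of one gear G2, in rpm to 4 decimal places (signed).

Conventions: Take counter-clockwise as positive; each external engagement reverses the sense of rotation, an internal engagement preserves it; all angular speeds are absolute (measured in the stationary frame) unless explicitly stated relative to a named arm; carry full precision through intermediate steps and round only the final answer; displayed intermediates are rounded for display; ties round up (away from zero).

+4656.9167 rpm

topology: planetary set — G1 23T / G2 12T / G3 47T, arm = carrier (Willis)
normalise by the input: solve with ω_ring = 1, then scale by 2378 rpm
ring teeth: 23 + 2·12 = 47
23(ω_sun−ω_arm) = −47(ω_ring−ω_arm),  ω_sun = 0, ω_ring = 1
23(0−ω_arm) = −47(1−ω_arm)  ⇒  70·ω_arm = 47  ⇒  ω_arm = 47/70
sun–planet mesh: 23·(0−47/70) = −12·(ω_p−ω_arm)  ⇒  ω_p−ω_arm = 1081/840
ω_p = 47/70 + 1081/840 = 47/24
scale: ω_p = 47/24 × 2378 rpm = +4656.9167 rpm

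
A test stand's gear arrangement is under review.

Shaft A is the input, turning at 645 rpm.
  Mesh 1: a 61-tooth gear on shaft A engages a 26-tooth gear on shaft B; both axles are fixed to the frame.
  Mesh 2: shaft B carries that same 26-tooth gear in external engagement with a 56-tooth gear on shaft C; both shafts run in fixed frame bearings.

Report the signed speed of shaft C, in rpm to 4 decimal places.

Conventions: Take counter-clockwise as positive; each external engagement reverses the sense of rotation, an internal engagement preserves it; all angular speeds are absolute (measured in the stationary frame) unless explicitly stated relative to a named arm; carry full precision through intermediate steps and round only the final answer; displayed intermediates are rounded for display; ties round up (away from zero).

+702.5893 rpm

recognized (3 fixed axles, 2 meshes): fixed-axis compound train
mesh 1 [61T→26T]: ω = 645.0000×61/26 = 1513.2692 rpm, sense flips to −
mesh 2 [26T→56T]: ω = 1513.2692×26/56 = 702.5893 rpm, sense flips to +
signed output speed = +702.5893 rpm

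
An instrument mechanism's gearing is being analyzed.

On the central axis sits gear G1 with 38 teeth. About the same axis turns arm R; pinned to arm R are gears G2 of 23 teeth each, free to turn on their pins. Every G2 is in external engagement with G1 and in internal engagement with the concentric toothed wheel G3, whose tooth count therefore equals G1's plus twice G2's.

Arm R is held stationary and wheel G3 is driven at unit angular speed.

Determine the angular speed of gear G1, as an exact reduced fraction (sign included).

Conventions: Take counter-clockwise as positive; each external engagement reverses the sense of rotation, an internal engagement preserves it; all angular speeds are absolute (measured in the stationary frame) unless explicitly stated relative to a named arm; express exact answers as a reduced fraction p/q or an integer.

class = planetary set [G3 = 38+2·23 = 84; Willis about the carrier]
ring teeth: 38 + 2·23 = 84
38(ω_sun−ω_arm) = −84(ω_ring−ω_arm),  ω_arm = 0, ω_ring = 1
ω_sun = 0 − (84/38)(1−0) = -42/19
exact speed ratio = -42/19

-42/19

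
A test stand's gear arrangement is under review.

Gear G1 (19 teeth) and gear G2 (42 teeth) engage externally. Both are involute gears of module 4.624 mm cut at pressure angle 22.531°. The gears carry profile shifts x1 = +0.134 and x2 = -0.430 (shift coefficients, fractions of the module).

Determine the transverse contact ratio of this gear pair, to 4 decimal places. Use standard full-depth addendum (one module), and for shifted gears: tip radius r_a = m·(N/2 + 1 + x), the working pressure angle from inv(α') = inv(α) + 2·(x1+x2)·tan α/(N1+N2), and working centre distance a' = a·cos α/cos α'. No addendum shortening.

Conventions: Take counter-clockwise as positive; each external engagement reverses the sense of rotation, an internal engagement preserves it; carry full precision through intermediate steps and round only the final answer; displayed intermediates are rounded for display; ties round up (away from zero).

1.5769

single-mesh involute tooth geometry (19T engaging 42T at module 4.624)
base radii: r_b1 = 40.575079, r_b2 = 89.692279
tip radii: r_a1 = 49.171616, r_a2 = 99.739680
inv(α') = inv(22.531°) + 2·(+0.134-0.430)·tan α/(19+42) = 0.01758139  ⇒  α' = 21.09152°
a' = a·cos α / cos α' = 141.0320·cos 22.531°/cos 21.09152° = 139.621018
action lengths: √(r_a1²−r_b1²) = 27.776083, √(r_a2²−r_b2²) = 43.626813
base pitch p_b = π·m·cos α = 13.417934
CR = (27.776083 + 43.626813 − 139.621018·sin 21.09152°)/13.417934 = 1.576923
contact ratio ≈ 1.5769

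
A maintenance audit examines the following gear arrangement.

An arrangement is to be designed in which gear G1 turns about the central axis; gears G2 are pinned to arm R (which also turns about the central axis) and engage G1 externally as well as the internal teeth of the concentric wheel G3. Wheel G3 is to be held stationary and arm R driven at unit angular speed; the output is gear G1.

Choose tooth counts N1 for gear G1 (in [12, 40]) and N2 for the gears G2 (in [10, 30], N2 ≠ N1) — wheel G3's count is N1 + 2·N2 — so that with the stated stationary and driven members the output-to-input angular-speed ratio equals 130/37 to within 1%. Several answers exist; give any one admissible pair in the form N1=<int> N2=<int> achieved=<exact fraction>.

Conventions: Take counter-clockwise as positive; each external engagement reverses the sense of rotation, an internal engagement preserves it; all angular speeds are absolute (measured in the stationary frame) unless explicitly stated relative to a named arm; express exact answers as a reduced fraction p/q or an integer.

N1=37 N2=28 achieved=130/37

design class (target 130/37): planetary set
Willis with ω_ring = 0: ω_sun/ω_arm = (N1+N3)/N1; set equal to 130/37  ⇒  N3/N1 = 130/37 − 1 = 93/37
N3 = N1 + 2·N2  ⇒  N2/N1 = (N3/N1 − 1)/2 = (93/37 − 1)/2 = 28/37
smallest multiple with N1 ≥ 12 and N2 ≥ 10: k = 1  ⇒  N1 = 1·37 = 37, N2 = 1·28 = 28 (N1 ≤ 40, N2 ≤ 30, N2 ≠ N1 ✓), N3 = 37 + 2·28 = 93
check: (N1+N3)/N1 with N1 = 37, N3 = 93 gives 130/37; |achieved − target| = 0 ≤ 13/370 ✓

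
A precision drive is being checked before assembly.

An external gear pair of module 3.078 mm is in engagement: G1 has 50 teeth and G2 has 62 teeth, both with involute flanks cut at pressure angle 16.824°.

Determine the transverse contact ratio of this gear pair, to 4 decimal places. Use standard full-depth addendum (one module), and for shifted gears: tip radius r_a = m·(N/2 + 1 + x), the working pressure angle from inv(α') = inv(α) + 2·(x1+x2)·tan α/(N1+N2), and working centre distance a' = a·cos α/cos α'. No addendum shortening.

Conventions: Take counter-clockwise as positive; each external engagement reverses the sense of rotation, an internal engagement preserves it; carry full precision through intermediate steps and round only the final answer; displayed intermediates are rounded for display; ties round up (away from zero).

1.9745

recognized (one external pair, fixed centres): single-mesh tooth geometry, m = 3.078, N1 = 50, N2 = 62
base radii: r_b1 = 73.656413, r_b2 = 91.333952
tip radii: r_a1 = 80.028000, r_a2 = 98.496000
no profile shift: α' = α, a' = a
action lengths: √(r_a1²−r_b1²) = 31.292390, √(r_a2²−r_b2²) = 36.872365
base pitch p_b = π·m·cos α = 9.255938
CR = (31.292390 + 36.872365 − 172.368000·sin 16.82400°)/9.255938 = 1.974495
contact ratio ≈ 1.9745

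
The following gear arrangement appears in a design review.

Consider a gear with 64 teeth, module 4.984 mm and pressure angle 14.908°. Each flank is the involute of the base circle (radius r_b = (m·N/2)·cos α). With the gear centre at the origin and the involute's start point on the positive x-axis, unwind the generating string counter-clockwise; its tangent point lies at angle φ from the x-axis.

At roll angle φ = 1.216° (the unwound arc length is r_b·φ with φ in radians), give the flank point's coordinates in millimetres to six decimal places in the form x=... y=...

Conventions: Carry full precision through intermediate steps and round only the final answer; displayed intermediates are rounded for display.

recognized (one wheel, involute flank): single-mesh tooth geometry, m = 4.984, N = 64
pitch radius r_p = m·N/2 = 4.984·64/2 = 159.488000
base radius r_b = r_p·cos α = 159.488000·cos 14.908° = 154.119661
roll angle φ = 1.216° = 0.02122320 rad
x = r_b·(cos φ + φ·sin φ) = 154.154366
y = r_b·(sin φ − φ·cos φ) = 0.000491

x=154.154366 y=0.000491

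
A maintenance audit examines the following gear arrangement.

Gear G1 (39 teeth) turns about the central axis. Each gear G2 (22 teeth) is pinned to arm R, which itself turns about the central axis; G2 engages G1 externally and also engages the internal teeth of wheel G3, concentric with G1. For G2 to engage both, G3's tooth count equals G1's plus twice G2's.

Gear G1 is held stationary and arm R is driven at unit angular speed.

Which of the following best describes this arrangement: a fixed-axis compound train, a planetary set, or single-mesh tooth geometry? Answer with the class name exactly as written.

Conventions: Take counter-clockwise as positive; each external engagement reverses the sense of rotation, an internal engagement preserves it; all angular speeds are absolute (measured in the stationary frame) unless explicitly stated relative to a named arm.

planetary set

planetary set (39T centre, 22T on arm, 83T internal) — Willis relation
classification: planetary set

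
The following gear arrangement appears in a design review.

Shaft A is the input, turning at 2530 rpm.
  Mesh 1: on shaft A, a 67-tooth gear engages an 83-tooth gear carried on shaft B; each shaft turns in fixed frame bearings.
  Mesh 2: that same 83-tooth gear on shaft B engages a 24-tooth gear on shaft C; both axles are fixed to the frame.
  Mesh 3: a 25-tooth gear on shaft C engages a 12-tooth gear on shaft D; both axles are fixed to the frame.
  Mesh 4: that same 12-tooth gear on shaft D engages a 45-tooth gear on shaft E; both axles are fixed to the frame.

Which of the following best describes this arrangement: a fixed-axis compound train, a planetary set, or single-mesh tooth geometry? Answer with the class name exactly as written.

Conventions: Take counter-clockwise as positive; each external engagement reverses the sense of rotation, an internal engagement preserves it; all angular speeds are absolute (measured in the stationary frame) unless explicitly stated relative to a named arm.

class = fixed-axis compound train [4 meshes; 4 ratios multiply, 4 sense flips]
classification: fixed-axis compound train

fixed-axis compound train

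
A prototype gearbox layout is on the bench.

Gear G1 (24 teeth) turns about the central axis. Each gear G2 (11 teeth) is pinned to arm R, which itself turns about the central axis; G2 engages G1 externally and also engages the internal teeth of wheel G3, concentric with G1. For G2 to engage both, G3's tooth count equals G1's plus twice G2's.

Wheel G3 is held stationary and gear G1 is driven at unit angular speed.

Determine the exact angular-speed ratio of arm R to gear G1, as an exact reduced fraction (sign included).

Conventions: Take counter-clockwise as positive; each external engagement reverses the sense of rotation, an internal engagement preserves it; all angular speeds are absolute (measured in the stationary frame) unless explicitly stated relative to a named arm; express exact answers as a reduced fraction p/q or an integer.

planetary set (24T centre, 11T on arm, 46T internal) — Willis relation
ring teeth: 24 + 2·11 = 46
24(ω_sun−ω_arm) = −46(ω_ring−ω_arm),  ω_ring = 0, ω_sun = 1
24(1−ω_arm) = −46(0−ω_arm)  ⇒  70·ω_arm = 24  ⇒  ω_arm = 12/35
ω_out/ω_in = 12/35

12/35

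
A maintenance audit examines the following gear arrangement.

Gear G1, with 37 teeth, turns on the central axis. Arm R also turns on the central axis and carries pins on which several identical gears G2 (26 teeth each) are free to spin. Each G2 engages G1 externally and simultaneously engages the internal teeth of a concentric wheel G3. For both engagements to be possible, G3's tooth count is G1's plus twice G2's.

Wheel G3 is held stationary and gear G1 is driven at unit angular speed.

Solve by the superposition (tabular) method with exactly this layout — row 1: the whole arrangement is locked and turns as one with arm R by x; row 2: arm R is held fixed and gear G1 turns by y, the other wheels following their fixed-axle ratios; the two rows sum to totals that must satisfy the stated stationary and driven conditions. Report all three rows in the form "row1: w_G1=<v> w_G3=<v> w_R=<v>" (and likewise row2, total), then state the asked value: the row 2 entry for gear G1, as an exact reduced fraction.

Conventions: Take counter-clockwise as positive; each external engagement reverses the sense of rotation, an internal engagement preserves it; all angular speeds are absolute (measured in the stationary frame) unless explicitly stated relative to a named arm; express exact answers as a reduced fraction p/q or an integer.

row1: w_G1=37/126 w_G3=37/126 w_R=37/126
row2: w_G1=89/126 w_G3=-37/126 w_R=0
total: w_G1=1 w_G3=0 w_R=37/126
asked value: 89/126

planetary set (37T centre, 26T on arm, 89T internal) — Willis relation
row 1: whole set turns with the arm by x
row 2: sun turns y, ring = −(37/89)·y, arm 0
boundary: total ω_ring = x − (37/89)·y = 0 and total ω_sun = x + y = 1  ⇒  y = 89/126, x = 37/126
row 2 ring = −(37/89)·89/126 = -37/126
totals (row 1 + row 2): sun 37/126 + 89/126 = 1, ring 37/126 + (-37/126) = 0, arm 37/126 + 0 = 37/126
asked cell (row2, sun) = 89/126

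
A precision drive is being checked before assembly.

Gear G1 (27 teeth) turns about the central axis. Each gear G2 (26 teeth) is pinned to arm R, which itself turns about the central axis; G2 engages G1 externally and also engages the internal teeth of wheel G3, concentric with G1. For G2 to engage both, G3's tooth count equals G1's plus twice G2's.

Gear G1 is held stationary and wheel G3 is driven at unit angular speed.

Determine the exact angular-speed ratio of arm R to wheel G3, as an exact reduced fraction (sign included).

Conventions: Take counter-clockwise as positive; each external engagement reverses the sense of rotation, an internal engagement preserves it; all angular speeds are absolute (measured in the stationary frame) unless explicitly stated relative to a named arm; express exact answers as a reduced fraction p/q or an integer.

recognized (axles ride arm R): planetary set, 27/26/79 teeth
ring teeth: 27 + 2·26 = 79
27(ω_sun−ω_arm) = −79(ω_ring−ω_arm),  ω_sun = 0, ω_ring = 1
27(0−ω_arm) = −79(1−ω_arm)  ⇒  106·ω_arm = 79  ⇒  ω_arm = 79/106
ω_out/ω_in = 79/106

79/106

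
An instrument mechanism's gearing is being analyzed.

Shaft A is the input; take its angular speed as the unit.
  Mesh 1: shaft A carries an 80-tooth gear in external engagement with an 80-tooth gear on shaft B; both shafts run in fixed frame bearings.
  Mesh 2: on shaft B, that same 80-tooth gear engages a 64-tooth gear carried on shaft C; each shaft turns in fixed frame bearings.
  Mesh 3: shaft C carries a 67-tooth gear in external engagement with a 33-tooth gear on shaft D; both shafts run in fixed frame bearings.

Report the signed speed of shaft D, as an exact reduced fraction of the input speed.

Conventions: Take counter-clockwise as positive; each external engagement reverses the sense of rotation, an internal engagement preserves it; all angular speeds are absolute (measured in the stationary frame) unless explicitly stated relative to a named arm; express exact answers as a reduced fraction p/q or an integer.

-335/132

3-mesh fixed-axis compound train (all bearings frame-fixed)
mesh 1 [80T→80T]: |ω|/ω_in = 1×80/80 = 1, sense flips to −
mesh 2 [80T→64T]: |ω|/ω_in = 1×80/64 = 5/4, sense flips to +
mesh 3 [67T→33T]: |ω|/ω_in = (5/4)×67/33 = 335/132, sense flips to −
signed output speed (× input speed) = -335/132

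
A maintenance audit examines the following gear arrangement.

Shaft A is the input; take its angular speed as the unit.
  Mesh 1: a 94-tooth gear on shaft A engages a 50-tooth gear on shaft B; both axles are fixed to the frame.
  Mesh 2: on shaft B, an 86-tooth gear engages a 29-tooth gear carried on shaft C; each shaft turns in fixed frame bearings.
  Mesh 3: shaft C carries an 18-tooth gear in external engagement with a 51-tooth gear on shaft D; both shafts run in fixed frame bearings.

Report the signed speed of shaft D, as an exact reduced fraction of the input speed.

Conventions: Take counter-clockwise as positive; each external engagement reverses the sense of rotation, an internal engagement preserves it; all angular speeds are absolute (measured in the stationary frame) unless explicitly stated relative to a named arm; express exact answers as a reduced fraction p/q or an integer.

3-mesh fixed-axis compound train (all bearings frame-fixed)
mesh 1 [94T→50T]: |ω|/ω_in = 1×94/50 = 47/25, sense flips to −
mesh 2 [86T→29T]: |ω|/ω_in = (47/25)×86/29 = 4042/725, sense flips to +
mesh 3 [18T→51T]: |ω|/ω_in = (4042/725)×18/51 = 24252/12325, sense flips to −
signed output speed (× input speed) = -24252/12325

-24252/12325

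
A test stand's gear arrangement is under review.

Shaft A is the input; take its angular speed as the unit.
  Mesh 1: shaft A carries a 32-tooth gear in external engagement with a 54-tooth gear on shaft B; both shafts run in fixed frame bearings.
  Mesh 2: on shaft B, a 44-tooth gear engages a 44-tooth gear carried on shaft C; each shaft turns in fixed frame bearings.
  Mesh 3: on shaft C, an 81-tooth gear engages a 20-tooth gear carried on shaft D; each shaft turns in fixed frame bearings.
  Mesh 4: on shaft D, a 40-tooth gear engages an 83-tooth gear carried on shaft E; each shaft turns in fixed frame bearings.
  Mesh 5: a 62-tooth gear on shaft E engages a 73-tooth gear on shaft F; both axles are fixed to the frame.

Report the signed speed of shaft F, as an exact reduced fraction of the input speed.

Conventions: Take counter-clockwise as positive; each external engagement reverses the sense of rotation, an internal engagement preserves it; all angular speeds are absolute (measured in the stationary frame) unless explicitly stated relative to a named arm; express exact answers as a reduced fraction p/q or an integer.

-5952/6059

5-mesh fixed-axis compound train (all bearings frame-fixed)
mesh 1 [32T→54T]: |ω|/ω_in = 1×32/54 = 16/27, sense flips to −
mesh 2 [44T→44T]: |ω|/ω_in = (16/27)×44/44 = 16/27, sense flips to +
mesh 3 [81T→20T]: |ω|/ω_in = (16/27)×81/20 = 12/5, sense flips to −
mesh 4 [40T→83T]: |ω|/ω_in = (12/5)×40/83 = 96/83, sense flips to +
mesh 5 [62T→73T]: |ω|/ω_in = (96/83)×62/73 = 5952/6059, sense flips to −
signed output speed (× input speed) = -5952/6059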